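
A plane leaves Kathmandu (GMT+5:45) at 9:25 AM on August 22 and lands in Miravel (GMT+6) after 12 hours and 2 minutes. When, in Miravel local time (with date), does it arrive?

Miravel is 0:15 ahead of Kathmandu.
After 12 hours and 2 minutes it is 9:27 PM in Kathmandu.
Shift by the zone difference: 9:27 PM + 0:15 = 9:42 PM on Aug 22 in Miravel.

9:42 PM on August 22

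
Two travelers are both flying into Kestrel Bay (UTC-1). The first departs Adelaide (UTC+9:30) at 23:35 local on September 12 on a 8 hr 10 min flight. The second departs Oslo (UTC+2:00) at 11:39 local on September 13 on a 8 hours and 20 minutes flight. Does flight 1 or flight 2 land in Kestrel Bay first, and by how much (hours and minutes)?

Flight 1 in UTC: 23:35 − 9:30 = 14:05 on Sep 12.
+8 hours 10 minutes → arrive 22:15 UTC on Sep 12.
Flight 2 in UTC: 11:39 − 2:00 = 09:39 on Sep 13.
+8 hours 20 minutes → arrive 17:59 UTC on Sep 13.
Flight 1 lands earlier by 19 hours 44 minutes.

the first, by 19 hours 44 minutes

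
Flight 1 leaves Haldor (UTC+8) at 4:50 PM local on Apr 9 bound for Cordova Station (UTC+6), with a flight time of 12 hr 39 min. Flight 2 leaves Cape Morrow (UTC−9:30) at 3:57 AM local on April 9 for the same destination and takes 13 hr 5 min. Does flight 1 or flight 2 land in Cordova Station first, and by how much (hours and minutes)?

the first, by 5 hours 3 minutes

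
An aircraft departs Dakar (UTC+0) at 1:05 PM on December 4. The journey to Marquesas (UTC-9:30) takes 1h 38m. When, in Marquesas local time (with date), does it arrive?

5:13 AM on Dec 4

Marquesas is 9:30 behind Dakar.
After 1 hour and 38 minutes it is 2:43 PM in Dakar.
Shift by the zone difference: 2:43 PM − 9:30 = 5:13 AM on Dec 4 in Marquesas.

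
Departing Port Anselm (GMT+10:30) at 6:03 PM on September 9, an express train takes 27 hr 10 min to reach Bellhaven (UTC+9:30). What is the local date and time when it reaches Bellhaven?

8:13 PM on Sep 10

Convert departure to UTC: 6:03 PM − 10:30 = 7:33 AM UTC on Sep 9.
Add 27 hours and 10 minutes travel time → 10:43 AM UTC (Sep 10).
Bellhaven is UTC+9:30, so local arrival = 10:43 AM + 9:30 = 8:13 PM on Sep 10.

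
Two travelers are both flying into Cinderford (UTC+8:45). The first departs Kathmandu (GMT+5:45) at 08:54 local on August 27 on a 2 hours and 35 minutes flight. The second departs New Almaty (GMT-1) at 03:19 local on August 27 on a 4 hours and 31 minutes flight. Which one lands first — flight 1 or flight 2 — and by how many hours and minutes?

the first, by 3 hours 6 minutes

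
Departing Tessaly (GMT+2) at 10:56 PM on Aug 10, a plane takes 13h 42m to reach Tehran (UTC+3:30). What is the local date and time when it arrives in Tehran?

2:08 PM on Aug 11

Convert departure to UTC: 10:56 PM − 2:00 = 8:56 PM UTC on Aug 10.
Add 13 hours and 42 minutes travel time → 10:38 AM UTC (Aug 11).
Tehran is UTC+3:30, so local arrival = 10:38 AM + 3:30 = 2:08 PM on Aug 11.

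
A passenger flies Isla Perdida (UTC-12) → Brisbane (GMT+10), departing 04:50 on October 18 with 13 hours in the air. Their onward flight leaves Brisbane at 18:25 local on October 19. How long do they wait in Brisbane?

2 hours 35 minutes

Convert departure to UTC: 04:50 + 12:00 = 16:50 UTC on Oct 18.
Add 13 hours flight time → 05:50 UTC (Oct 19).
Brisbane is UTC+10:00, so local arrival = 05:50 + 10:00 = 15:50 on Oct 19.
Layover = 18:25 − 15:50 = 2 hours 35 minutes.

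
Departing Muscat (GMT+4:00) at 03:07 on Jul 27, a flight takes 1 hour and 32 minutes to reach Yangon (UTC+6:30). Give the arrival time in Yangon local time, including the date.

Convert departure to UTC: 03:07 − 4:00 = 23:07 UTC on Jul 26.
Add 1 hour and 32 minutes travel time → 00:39 UTC (Jul 27).
Yangon is UTC+6:30, so local arrival = 00:39 + 6:30 = 07:09 on Jul 27.

07:09 on July 27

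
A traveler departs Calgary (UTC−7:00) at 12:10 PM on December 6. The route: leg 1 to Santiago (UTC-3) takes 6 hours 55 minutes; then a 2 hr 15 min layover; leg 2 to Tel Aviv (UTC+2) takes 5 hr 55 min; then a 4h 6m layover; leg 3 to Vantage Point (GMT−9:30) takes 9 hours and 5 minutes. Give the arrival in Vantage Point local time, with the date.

1:56 PM on Dec 7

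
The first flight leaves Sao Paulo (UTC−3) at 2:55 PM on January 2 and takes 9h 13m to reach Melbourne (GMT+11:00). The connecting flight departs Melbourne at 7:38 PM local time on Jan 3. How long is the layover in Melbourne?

Convert departure to UTC: 2:55 PM + 3:00 = 5:55 PM UTC on Jan 2.
Add 9 hours 13 minutes flight time → 3:08 AM UTC (Jan 3).
Melbourne is UTC+11:00, so local arrival = 3:08 AM + 11:00 = 2:08 PM on Jan 3.
Layover = 7:38 PM − 2:08 PM = 5 hours 30 minutes.

5 hours 30 minutes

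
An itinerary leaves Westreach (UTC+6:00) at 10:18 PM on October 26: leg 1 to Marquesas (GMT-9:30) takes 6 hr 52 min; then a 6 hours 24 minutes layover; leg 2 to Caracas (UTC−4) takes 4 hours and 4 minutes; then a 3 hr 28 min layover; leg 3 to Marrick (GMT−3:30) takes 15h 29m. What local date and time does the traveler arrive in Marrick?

Convert departure to UTC: 10:18 PM − 6:00 = 4:18 PM UTC on Oct 26.
Add 6 hours 52 minutes leg 1 → 11:10 PM UTC.
Add 6 hours and 24 minutes layover in Marquesas → 5:34 AM UTC (Oct 27).
Add 4 hours and 4 minutes leg 2 → 9:38 AM UTC.
Add 3 hours and 28 minutes layover in Caracas → 1:06 PM UTC.
Add 15 hours and 29 minutes leg 3 → 4:35 AM UTC (Oct 28).
Marrick is UTC−3:30, so local arrival = 4:35 AM − 3:30 = 1:05 AM on Oct 28.

1:05 AM on Oct 28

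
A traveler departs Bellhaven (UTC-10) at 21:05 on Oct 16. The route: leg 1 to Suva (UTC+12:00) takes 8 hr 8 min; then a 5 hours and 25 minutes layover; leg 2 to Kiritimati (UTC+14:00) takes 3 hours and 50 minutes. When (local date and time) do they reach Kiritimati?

14:28 on Oct 18

Convert departure to UTC: 21:05 + 10:00 = 07:05 UTC on Oct 17.
Add 8 hours and 8 minutes leg 1 → 15:13 UTC.
Add 5 hours 25 minutes layover in Suva → 20:38 UTC.
Add 3 hours 50 minutes leg 2 → 00:28 UTC (Oct 18).
Kiritimati is UTC+14:00, so local arrival = 00:28 + 14:00 = 14:28 on Oct 18.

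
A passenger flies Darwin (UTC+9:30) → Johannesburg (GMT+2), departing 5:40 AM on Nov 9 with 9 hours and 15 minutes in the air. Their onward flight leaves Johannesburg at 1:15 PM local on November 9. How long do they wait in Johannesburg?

5 hours 50 minutes

Convert departure to UTC: 5:40 AM − 9:30 = 8:10 PM UTC on Nov 8.
Add 9 hours and 15 minutes flight time → 5:25 AM UTC (Nov 9).
Johannesburg is UTC+2:00, so local arrival = 5:25 AM + 2:00 = 7:25 AM on Nov 9.
Layover = 1:15 PM − 7:25 AM = 5 hours 50 minutes.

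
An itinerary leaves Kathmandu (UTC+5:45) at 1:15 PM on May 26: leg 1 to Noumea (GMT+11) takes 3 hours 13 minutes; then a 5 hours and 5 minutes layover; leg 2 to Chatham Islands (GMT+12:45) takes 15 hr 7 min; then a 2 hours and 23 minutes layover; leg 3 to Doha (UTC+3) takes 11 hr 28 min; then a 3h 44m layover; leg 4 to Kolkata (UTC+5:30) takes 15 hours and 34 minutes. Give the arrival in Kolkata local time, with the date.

9:34 PM on May 28

Convert departure to UTC: 1:15 PM − 5:45 = 7:30 AM UTC on May 26.
Add 3 hours 13 minutes leg 1 → 10:43 AM UTC.
Add 5 hours 5 minutes layover in Noumea → 3:48 PM UTC.
Add 15 hours and 7 minutes leg 2 → 6:55 AM UTC (May 27).
Add 2 hours and 23 minutes layover in Chatham Islands → 9:18 AM UTC.
Add 11 hours 28 minutes leg 3 → 8:46 PM UTC.
Add 3 hours 44 minutes layover in Doha → 12:30 AM UTC (May 28).
Add 15 hours and 34 minutes leg 4 → 4:04 PM UTC.
Kolkata is UTC+5:30, so local arrival = 4:04 PM + 5:30 = 9:34 PM on May 28.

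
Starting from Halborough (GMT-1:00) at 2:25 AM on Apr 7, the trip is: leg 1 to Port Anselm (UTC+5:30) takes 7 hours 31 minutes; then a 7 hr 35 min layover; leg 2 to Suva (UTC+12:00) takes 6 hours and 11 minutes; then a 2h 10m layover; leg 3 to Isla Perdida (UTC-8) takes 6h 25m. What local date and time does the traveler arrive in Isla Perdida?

1:17 AM on Apr 8

Convert departure to UTC: 2:25 AM + 1:00 = 3:25 AM UTC on Apr 7.
Add 7 hours 31 minutes leg 1 → 10:56 AM UTC.
Add 7 hours 35 minutes layover in Port Anselm → 6:31 PM UTC.
Add 6 hours 11 minutes leg 2 → 12:42 AM UTC (Apr 8).
Add 2 hours 10 minutes layover in Suva → 2:52 AM UTC.
Add 6 hours 25 minutes leg 3 → 9:17 AM UTC.
Isla Perdida is UTC−8:00, so local arrival = 9:17 AM − 8:00 = 1:17 AM on Apr 8.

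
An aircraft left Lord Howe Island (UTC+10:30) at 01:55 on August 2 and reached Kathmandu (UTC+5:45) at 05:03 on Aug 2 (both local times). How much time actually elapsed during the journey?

Kathmandu is 4:45 behind Lord Howe Island.
Clock-face elapsed time (ignoring zones) is 3 hours 8 minutes.
Actual elapsed = 3 hours 8 minutes + 4:45 = 7 hours 53 minutes.

7 hours 53 minutes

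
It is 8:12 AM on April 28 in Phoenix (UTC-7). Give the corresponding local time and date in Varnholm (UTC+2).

In UTC: 8:12 AM + 7:00 = 3:12 PM on Apr 28.
Varnholm is UTC+2:00: 3:12 PM + 2:00 = 5:12 PM on Apr 28.

5:12 PM on April 28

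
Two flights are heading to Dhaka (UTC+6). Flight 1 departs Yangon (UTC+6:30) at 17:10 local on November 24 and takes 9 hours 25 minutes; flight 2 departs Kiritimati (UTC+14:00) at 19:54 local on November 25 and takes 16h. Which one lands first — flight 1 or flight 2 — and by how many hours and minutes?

Flight 1 in UTC: 17:10 − 6:30 = 10:40 on Nov 24.
+9 hours and 25 minutes → arrive 20:05 UTC on Nov 24.
Flight 2 in UTC: 19:54 − 14:00 = 05:54 on Nov 25.
+16 hours → arrive 21:54 UTC on Nov 25.
Flight 1 lands earlier by 25 hours 49 minutes.

the first, by 25 hours 49 minutes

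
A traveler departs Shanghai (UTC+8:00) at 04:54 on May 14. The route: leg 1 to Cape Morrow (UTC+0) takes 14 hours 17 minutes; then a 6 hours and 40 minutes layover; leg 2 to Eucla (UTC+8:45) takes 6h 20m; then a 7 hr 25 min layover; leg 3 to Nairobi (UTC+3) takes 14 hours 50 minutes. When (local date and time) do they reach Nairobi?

Convert departure to UTC: 04:54 − 8:00 = 20:54 UTC on May 13.
Add 14 hours 17 minutes leg 1 → 11:11 UTC (May 14).
Add 6 hours 40 minutes layover in Cape Morrow → 17:51 UTC.
Add 6 hours and 20 minutes leg 2 → 00:11 UTC (May 15).
Add 7 hours 25 minutes layover in Eucla → 07:36 UTC.
Add 14 hours and 50 minutes leg 3 → 22:26 UTC.
Nairobi is UTC+3:00, so local arrival = 22:26 + 3:00 = 01:26 on May 16.

01:26 on May 16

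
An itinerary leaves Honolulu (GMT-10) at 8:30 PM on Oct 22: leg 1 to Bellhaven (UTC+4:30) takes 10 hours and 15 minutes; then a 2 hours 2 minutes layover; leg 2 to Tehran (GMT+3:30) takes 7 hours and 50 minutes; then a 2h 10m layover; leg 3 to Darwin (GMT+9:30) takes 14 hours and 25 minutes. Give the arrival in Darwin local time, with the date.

4:42 AM on October 25

Convert departure to UTC: 8:30 PM + 10:00 = 6:30 AM UTC on Oct 23.
Add 10 hours and 15 minutes leg 1 → 4:45 PM UTC.
Add 2 hours and 2 minutes layover in Bellhaven → 6:47 PM UTC.
Add 7 hours and 50 minutes leg 2 → 2:37 AM UTC (Oct 24).
Add 2 hours 10 minutes layover in Tehran → 4:47 AM UTC.
Add 14 hours 25 minutes leg 3 → 7:12 PM UTC.
Darwin is UTC+9:30, so local arrival = 7:12 PM + 9:30 = 4:42 AM on Oct 25.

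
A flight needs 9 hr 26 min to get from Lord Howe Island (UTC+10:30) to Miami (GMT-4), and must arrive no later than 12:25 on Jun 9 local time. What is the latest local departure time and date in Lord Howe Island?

Target arrival in UTC: 12:25 + 4:00 = 16:25 on Jun 9.
Subtract 9 hours and 26 minutes → departure 06:59 UTC on Jun 9.
Lord Howe Island is UTC+10:30: 06:59 + 10:30 = 17:29 on Jun 9.

17:29 on June 9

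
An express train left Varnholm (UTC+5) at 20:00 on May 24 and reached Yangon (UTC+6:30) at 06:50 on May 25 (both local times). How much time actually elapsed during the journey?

Yangon is 1:30 ahead of Varnholm.
Clock-face elapsed time (ignoring zones) is 10 hours 50 minutes.
Actual elapsed = 10 hours 50 minutes − 1:30 = 9 hours 20 minutes.

9 hours 20 minutes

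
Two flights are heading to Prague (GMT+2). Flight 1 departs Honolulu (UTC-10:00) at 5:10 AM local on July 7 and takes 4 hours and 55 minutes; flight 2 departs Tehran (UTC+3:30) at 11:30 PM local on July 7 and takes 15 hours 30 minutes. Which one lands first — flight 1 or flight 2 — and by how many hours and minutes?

Flight 1 in UTC: 5:10 AM + 10:00 = 3:10 PM on Jul 7.
+4 hours 55 minutes → arrive 8:05 PM UTC on Jul 7.
Flight 2 in UTC: 11:30 PM − 3:30 = 8:00 PM on Jul 7.
+15 hours and 30 minutes → arrive 11:30 AM UTC on Jul 8.
Flight 1 lands earlier by 15 hours 25 minutes.

the first, by 15 hours 25 minutes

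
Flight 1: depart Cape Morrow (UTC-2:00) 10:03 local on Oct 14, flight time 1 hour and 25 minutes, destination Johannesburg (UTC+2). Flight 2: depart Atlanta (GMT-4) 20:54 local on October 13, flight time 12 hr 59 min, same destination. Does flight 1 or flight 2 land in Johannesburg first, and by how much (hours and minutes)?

Flight 1 in UTC: 10:03 + 2:00 = 12:03 on Oct 14.
+1 hour 25 minutes → arrive 13:28 UTC on Oct 14.
Flight 2 in UTC: 20:54 + 4:00 = 00:54 on Oct 14.
+12 hours and 59 minutes → arrive 13:53 UTC on Oct 14.
Flight 1 lands earlier by 25 minutes.

the first, by 25 minutes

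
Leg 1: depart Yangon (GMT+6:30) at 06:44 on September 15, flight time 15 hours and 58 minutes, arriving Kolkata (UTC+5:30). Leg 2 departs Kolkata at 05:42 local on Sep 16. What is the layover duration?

8 hours

Convert departure to UTC: 06:44 − 6:30 = 00:14 UTC on Sep 15.
Add 15 hours 58 minutes flight time → 16:12 UTC.
Kolkata is UTC+5:30, so local arrival = 16:12 + 5:30 = 21:42 on Sep 15.
Layover = 05:42 − 21:42 (+1 day) = 8 hours.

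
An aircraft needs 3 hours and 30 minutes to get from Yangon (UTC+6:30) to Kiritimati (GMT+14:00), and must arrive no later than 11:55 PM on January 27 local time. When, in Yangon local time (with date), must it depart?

Target arrival in UTC: 11:55 PM − 14:00 = 9:55 AM on Jan 27.
Subtract 3 hours 30 minutes → departure 6:25 AM UTC on Jan 27.
Yangon is UTC+6:30: 6:25 AM + 6:30 = 12:55 PM on Jan 27.

12:55 PM on January 27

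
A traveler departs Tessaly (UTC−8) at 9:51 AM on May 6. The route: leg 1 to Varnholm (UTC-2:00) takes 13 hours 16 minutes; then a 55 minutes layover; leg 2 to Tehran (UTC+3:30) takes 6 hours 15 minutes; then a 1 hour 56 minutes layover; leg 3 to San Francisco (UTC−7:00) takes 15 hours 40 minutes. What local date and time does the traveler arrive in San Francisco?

12:53 AM on May 8

Convert departure to UTC: 9:51 AM + 8:00 = 5:51 PM UTC on May 6.
Add 13 hours 16 minutes leg 1 → 7:07 AM UTC (May 7).
Add 55 minutes layover in Varnholm → 8:02 AM UTC.
Add 6 hours and 15 minutes leg 2 → 2:17 PM UTC.
Add 1 hour 56 minutes layover in Tehran → 4:13 PM UTC.
Add 15 hours and 40 minutes leg 3 → 7:53 AM UTC (May 8).
San Francisco is UTC−7:00, so local arrival = 7:53 AM − 7:00 = 12:53 AM on May 8.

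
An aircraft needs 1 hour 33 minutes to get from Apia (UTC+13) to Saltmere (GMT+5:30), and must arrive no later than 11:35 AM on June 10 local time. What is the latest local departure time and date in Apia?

Target arrival in UTC: 11:35 AM − 5:30 = 6:05 AM on Jun 10.
Subtract 1 hour 33 minutes → departure 4:32 AM UTC on Jun 10.
Apia is UTC+13:00: 4:32 AM + 13:00 = 5:32 PM on Jun 10.

5:32 PM on June 10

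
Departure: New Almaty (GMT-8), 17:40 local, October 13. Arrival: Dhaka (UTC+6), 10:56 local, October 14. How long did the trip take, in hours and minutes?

3 hours 16 minutes

Dhaka is 14:00 ahead of New Almaty.
Clock-face elapsed time (ignoring zones) is 17 hours 16 minutes.
Actual elapsed = 17 hours 16 minutes − 14:00 = 3 hours 16 minutes.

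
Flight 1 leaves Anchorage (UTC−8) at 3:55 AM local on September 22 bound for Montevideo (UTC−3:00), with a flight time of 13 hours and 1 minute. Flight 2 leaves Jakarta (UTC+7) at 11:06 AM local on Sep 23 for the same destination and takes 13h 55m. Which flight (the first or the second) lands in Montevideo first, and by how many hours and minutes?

the first, by 17 hours 5 minutes

Flight 1 in UTC: 3:55 AM + 8:00 = 11:55 AM on Sep 22.
+13 hours and 1 minute → arrive 12:56 AM UTC on Sep 23.
Flight 2 in UTC: 11:06 AM − 7:00 = 4:06 AM on Sep 23.
+13 hours 55 minutes → arrive 6:01 PM UTC on Sep 23.
Flight 1 lands earlier by 17 hours 5 minutes.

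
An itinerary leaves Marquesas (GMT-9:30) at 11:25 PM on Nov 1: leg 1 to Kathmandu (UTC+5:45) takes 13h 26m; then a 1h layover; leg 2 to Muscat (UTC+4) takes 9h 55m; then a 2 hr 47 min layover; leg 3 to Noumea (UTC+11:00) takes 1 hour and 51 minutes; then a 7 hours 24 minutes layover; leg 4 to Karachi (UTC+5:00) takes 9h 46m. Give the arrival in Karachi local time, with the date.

12:04 PM on Nov 4

Convert departure to UTC: 11:25 PM + 9:30 = 8:55 AM UTC on Nov 2.
Add 13 hours 26 minutes leg 1 → 10:21 PM UTC.
Add 1 hour layover in Kathmandu → 11:21 PM UTC.
Add 9 hours and 55 minutes leg 2 → 9:16 AM UTC (Nov 3).
Add 2 hours and 47 minutes layover in Muscat → 12:03 PM UTC.
Add 1 hour and 51 minutes leg 3 → 1:54 PM UTC.
Add 7 hours 24 minutes layover in Noumea → 9:18 PM UTC.
Add 9 hours 46 minutes leg 4 → 7:04 AM UTC (Nov 4).
Karachi is UTC+5:00, so local arrival = 7:04 AM + 5:00 = 12:04 PM on Nov 4.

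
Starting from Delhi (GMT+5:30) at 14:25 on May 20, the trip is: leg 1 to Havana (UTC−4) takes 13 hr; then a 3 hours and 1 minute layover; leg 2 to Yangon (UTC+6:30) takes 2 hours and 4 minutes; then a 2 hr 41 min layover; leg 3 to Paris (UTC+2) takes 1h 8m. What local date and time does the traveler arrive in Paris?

08:49 on May 21

Convert departure to UTC: 14:25 − 5:30 = 08:55 UTC on May 20.
Add 13 hours leg 1 → 21:55 UTC.
Add 3 hours and 1 minute layover in Havana → 00:56 UTC (May 21).
Add 2 hours and 4 minutes leg 2 → 03:00 UTC.
Add 2 hours and 41 minutes layover in Yangon → 05:41 UTC.
Add 1 hour and 8 minutes leg 3 → 06:49 UTC.
Paris is UTC+2:00, so local arrival = 06:49 + 2:00 = 08:49 on May 21.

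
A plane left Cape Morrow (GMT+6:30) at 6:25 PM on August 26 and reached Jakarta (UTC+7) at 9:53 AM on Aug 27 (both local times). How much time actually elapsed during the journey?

Departure in UTC: 6:25 PM − 6:30 = 11:55 AM on Aug 26.
Arrival in UTC: 9:53 AM − 7:00 = 2:53 AM on Aug 27.
Elapsed = 2:53 AM − 11:55 AM (+1 day) = 14 hours 58 minutes.

14 hours 58 minutes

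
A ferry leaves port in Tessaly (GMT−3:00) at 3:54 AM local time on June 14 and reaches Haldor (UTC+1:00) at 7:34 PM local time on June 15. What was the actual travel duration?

35 hours 40 minutes

Departure in UTC: 3:54 AM + 3:00 = 6:54 AM on Jun 14.
Arrival in UTC: 7:34 PM − 1:00 = 6:34 PM on Jun 15.
Elapsed = 6:34 PM − 6:54 AM (+1 day) = 35 hours 40 minutes.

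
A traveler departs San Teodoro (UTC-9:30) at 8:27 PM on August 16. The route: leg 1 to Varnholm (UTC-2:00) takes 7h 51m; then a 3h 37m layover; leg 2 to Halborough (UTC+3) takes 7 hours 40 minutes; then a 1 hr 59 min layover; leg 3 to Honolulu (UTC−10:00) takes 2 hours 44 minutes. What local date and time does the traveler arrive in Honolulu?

Convert departure to UTC: 8:27 PM + 9:30 = 5:57 AM UTC on Aug 17.
Add 7 hours 51 minutes leg 1 → 1:48 PM UTC.
Add 3 hours and 37 minutes layover in Varnholm → 5:25 PM UTC.
Add 7 hours 40 minutes leg 2 → 1:05 AM UTC (Aug 18).
Add 1 hour 59 minutes layover in Halborough → 3:04 AM UTC.
Add 2 hours 44 minutes leg 3 → 5:48 AM UTC.
Honolulu is UTC−10:00, so local arrival = 5:48 AM − 10:00 = 7:48 PM on Aug 17.

7:48 PM on Aug 17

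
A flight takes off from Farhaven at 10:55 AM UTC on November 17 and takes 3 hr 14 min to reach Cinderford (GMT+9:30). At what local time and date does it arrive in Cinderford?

Departure is given in UTC: 10:55 AM on Nov 17.
Add 3 hours 14 minutes → 2:09 PM UTC.
Cinderford is UTC+9:30: 2:09 PM + 9:30 = 11:39 PM on Nov 17.

11:39 PM on November 17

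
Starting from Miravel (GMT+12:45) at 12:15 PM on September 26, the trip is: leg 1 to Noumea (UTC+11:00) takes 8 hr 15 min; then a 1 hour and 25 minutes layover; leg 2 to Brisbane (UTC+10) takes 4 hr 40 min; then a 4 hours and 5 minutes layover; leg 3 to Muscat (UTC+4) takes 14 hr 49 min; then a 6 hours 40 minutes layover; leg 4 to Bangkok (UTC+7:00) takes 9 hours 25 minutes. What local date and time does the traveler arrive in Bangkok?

7:49 AM on Sep 28

Convert departure to UTC: 12:15 PM − 12:45 = 11:30 PM UTC on Sep 25.
Add 8 hours 15 minutes leg 1 → 7:45 AM UTC (Sep 26).
Add 1 hour 25 minutes layover in Noumea → 9:10 AM UTC.
Add 4 hours and 40 minutes leg 2 → 1:50 PM UTC.
Add 4 hours and 5 minutes layover in Brisbane → 5:55 PM UTC.
Add 14 hours and 49 minutes leg 3 → 8:44 AM UTC (Sep 27).
Add 6 hours 40 minutes layover in Muscat → 3:24 PM UTC.
Add 9 hours 25 minutes leg 4 → 12:49 AM UTC (Sep 28).
Bangkok is UTC+7:00, so local arrival = 12:49 AM + 7:00 = 7:49 AM on Sep 28.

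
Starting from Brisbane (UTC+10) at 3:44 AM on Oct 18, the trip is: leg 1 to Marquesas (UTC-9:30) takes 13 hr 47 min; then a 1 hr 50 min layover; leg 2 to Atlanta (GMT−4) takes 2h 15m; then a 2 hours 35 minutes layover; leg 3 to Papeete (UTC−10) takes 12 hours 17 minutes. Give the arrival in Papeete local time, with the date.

4:28 PM on October 18

Convert departure to UTC: 3:44 AM − 10:00 = 5:44 PM UTC on Oct 17.
Add 13 hours and 47 minutes leg 1 → 7:31 AM UTC (Oct 18).
Add 1 hour and 50 minutes layover in Marquesas → 9:21 AM UTC.
Add 2 hours and 15 minutes leg 2 → 11:36 AM UTC.
Add 2 hours and 35 minutes layover in Atlanta → 2:11 PM UTC.
Add 12 hours 17 minutes leg 3 → 2:28 AM UTC (Oct 19).
Papeete is UTC−10:00, so local arrival = 2:28 AM − 10:00 = 4:28 PM on Oct 18.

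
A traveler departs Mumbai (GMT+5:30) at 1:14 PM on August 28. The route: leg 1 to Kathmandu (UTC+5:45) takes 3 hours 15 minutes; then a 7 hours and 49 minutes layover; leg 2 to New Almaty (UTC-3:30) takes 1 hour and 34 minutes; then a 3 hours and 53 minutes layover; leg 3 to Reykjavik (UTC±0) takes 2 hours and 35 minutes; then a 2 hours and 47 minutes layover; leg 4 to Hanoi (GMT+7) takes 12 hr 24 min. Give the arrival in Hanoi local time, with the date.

1:01 AM on August 30

Convert departure to UTC: 1:14 PM − 5:30 = 7:44 AM UTC on Aug 28.
Add 3 hours and 15 minutes leg 1 → 10:59 AM UTC.
Add 7 hours 49 minutes layover in Kathmandu → 6:48 PM UTC.
Add 1 hour 34 minutes leg 2 → 8:22 PM UTC.
Add 3 hours 53 minutes layover in New Almaty → 12:15 AM UTC (Aug 29).
Add 2 hours 35 minutes leg 3 → 2:50 AM UTC.
Add 2 hours 47 minutes layover in Reykjavik → 5:37 AM UTC.
Add 12 hours 24 minutes leg 4 → 6:01 PM UTC.
Hanoi is UTC+7:00, so local arrival = 6:01 PM + 7:00 = 1:01 AM on Aug 30.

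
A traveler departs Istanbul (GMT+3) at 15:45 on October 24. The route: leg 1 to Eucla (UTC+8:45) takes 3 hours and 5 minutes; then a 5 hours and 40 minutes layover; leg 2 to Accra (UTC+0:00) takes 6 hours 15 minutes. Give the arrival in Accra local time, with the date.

03:45 on October 25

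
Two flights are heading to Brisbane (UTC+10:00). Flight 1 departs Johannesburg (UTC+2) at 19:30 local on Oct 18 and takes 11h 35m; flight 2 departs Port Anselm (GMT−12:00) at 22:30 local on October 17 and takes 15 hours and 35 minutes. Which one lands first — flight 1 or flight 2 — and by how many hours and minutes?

Flight 1 in UTC: 19:30 − 2:00 = 17:30 on Oct 18.
+11 hours 35 minutes → arrive 05:05 UTC on Oct 19.
Flight 2 in UTC: 22:30 + 12:00 = 10:30 on Oct 18.
+15 hours 35 minutes → arrive 02:05 UTC on Oct 19.
Flight 2 lands earlier by 3 hours.

the second, by 3 hours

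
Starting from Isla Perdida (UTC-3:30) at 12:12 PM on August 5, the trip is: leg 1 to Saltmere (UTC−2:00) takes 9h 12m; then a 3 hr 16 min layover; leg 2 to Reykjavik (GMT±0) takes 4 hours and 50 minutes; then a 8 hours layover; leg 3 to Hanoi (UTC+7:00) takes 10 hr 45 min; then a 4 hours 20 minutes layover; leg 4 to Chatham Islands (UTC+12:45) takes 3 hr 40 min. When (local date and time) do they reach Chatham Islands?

Convert departure to UTC: 12:12 PM + 3:30 = 3:42 PM UTC on Aug 5.
Add 9 hours and 12 minutes leg 1 → 12:54 AM UTC (Aug 6).
Add 3 hours and 16 minutes layover in Saltmere → 4:10 AM UTC.
Add 4 hours and 50 minutes leg 2 → 9:00 AM UTC.
Add 8 hours layover in Reykjavik → 5:00 PM UTC.
Add 10 hours and 45 minutes leg 3 → 3:45 AM UTC (Aug 7).
Add 4 hours 20 minutes layover in Hanoi → 8:05 AM UTC.
Add 3 hours 40 minutes leg 4 → 11:45 AM UTC.
Chatham Islands is UTC+12:45, so local arrival = 11:45 AM + 12:45 = 12:30 AM on Aug 8.

12:30 AM on August 8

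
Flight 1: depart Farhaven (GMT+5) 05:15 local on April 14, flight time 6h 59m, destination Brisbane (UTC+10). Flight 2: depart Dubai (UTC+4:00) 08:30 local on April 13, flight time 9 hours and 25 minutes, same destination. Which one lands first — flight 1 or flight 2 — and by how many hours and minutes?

the second, by 17 hours 19 minutes

Flight 1 in UTC: 05:15 − 5:00 = 00:15 on Apr 14.
+6 hours 59 minutes → arrive 07:14 UTC on Apr 14.
Flight 2 in UTC: 08:30 − 4:00 = 04:30 on Apr 13.
+9 hours and 25 minutes → arrive 13:55 UTC on Apr 13.
Flight 2 lands earlier by 17 hours 19 minutes.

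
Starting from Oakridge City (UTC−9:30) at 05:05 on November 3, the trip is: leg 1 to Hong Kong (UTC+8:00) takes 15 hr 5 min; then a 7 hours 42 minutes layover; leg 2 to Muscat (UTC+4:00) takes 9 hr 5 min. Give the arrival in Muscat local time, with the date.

02:27 on November 5

Convert departure to UTC: 05:05 + 9:30 = 14:35 UTC on Nov 3.
Add 15 hours 5 minutes leg 1 → 05:40 UTC (Nov 4).
Add 7 hours 42 minutes layover in Hong Kong → 13:22 UTC.
Add 9 hours 5 minutes leg 2 → 22:27 UTC.
Muscat is UTC+4:00, so local arrival = 22:27 + 4:00 = 02:27 on Nov 5.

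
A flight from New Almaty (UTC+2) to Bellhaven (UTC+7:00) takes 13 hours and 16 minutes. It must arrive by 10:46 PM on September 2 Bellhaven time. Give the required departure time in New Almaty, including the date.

Target arrival in UTC: 10:46 PM − 7:00 = 3:46 PM on Sep 2.
Subtract 13 hours and 16 minutes → departure 2:30 AM UTC on Sep 2.
New Almaty is UTC+2:00: 2:30 AM + 2:00 = 4:30 AM on Sep 2.

4:30 AM on Sep 2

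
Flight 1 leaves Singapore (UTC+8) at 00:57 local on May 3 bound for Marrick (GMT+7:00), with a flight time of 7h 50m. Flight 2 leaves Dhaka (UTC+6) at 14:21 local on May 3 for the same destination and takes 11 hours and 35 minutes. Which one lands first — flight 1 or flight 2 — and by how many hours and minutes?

Flight 1 in UTC: 00:57 − 8:00 = 16:57 on May 2.
+7 hours and 50 minutes → arrive 00:47 UTC on May 3.
Flight 2 in UTC: 14:21 − 6:00 = 08:21 on May 3.
+11 hours and 35 minutes → arrive 19:56 UTC on May 3.
Flight 1 lands earlier by 19 hours 9 minutes.

the first, by 19 hours 9 minutes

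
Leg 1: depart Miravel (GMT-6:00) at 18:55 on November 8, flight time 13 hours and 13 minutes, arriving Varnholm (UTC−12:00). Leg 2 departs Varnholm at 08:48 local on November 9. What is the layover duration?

Convert departure to UTC: 18:55 + 6:00 = 00:55 UTC on Nov 9.
Add 13 hours 13 minutes flight time → 14:08 UTC.
Varnholm is UTC−12:00, so local arrival = 14:08 − 12:00 = 02:08 on Nov 9.
Layover = 08:48 − 02:08 = 6 hours 40 minutes.

6 hours 40 minutes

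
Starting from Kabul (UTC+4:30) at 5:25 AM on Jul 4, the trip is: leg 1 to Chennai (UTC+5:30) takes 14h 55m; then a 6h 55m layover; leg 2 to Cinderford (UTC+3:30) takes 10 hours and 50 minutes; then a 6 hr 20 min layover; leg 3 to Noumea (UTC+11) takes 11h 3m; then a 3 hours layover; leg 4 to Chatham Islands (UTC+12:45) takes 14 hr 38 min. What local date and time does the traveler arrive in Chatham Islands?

Convert departure to UTC: 5:25 AM − 4:30 = 12:55 AM UTC on Jul 4.
Add 14 hours and 55 minutes leg 1 → 3:50 PM UTC.
Add 6 hours 55 minutes layover in Chennai → 10:45 PM UTC.
Add 10 hours 50 minutes leg 2 → 9:35 AM UTC (Jul 5).
Add 6 hours and 20 minutes layover in Cinderford → 3:55 PM UTC.
Add 11 hours and 3 minutes leg 3 → 2:58 AM UTC (Jul 6).
Add 3 hours layover in Noumea → 5:58 AM UTC.
Add 14 hours and 38 minutes leg 4 → 8:36 PM UTC.
Chatham Islands is UTC+12:45, so local arrival = 8:36 PM + 12:45 = 9:21 AM on Jul 7.

9:21 AM on Jul 7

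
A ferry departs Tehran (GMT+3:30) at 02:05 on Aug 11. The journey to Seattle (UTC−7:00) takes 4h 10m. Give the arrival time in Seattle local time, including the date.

Convert departure to UTC: 02:05 − 3:30 = 22:35 UTC on Aug 10.
Add 4 hours 10 minutes travel time → 02:45 UTC (Aug 11).
Seattle is UTC−7:00, so local arrival = 02:45 − 7:00 = 19:45 on Aug 10.

19:45 on Aug 10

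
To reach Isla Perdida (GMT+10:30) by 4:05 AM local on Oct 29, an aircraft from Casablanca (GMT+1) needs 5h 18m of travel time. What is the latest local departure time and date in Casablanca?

1:17 PM on Oct 28

Target arrival in UTC: 4:05 AM − 10:30 = 5:35 PM on Oct 28.
Subtract 5 hours 18 minutes → departure 12:17 PM UTC on Oct 28.
Casablanca is UTC+1:00: 12:17 PM + 1:00 = 1:17 PM on Oct 28.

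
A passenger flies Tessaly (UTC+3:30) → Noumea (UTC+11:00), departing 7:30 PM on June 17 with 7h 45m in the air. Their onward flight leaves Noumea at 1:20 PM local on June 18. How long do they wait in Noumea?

Convert departure to UTC: 7:30 PM − 3:30 = 4:00 PM UTC on Jun 17.
Add 7 hours and 45 minutes flight time → 11:45 PM UTC.
Noumea is UTC+11:00, so local arrival = 11:45 PM + 11:00 = 10:45 AM on Jun 18.
Layover = 1:20 PM − 10:45 AM = 2 hours 35 minutes.

2 hours 35 minutes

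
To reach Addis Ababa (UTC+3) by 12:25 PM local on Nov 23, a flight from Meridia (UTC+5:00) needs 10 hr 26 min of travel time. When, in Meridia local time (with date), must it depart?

Target arrival in UTC: 12:25 PM − 3:00 = 9:25 AM on Nov 23.
Subtract 10 hours 26 minutes → departure 10:59 PM UTC on Nov 22.
Meridia is UTC+5:00: 10:59 PM + 5:00 = 3:59 AM on Nov 23.

3:59 AM on Nov 23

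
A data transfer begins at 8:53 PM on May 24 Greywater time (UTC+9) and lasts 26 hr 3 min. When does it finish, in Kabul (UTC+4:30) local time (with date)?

6:26 PM on May 25

Convert start to UTC: 8:53 PM − 9:00 = 11:53 AM UTC on May 24.
Add 26 hours and 3 minutes duration → 1:56 PM UTC (May 25).
Kabul is UTC+4:30, so local end time = 1:56 PM + 4:30 = 6:26 PM on May 25.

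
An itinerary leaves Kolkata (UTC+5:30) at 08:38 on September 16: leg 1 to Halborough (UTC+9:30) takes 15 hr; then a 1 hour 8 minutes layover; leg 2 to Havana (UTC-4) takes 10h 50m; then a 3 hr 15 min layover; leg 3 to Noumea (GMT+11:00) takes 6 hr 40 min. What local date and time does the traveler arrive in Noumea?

Convert departure to UTC: 08:38 − 5:30 = 03:08 UTC on Sep 16.
Add 15 hours leg 1 → 18:08 UTC.
Add 1 hour 8 minutes layover in Halborough → 19:16 UTC.
Add 10 hours 50 minutes leg 2 → 06:06 UTC (Sep 17).
Add 3 hours and 15 minutes layover in Havana → 09:21 UTC.
Add 6 hours 40 minutes leg 3 → 16:01 UTC.
Noumea is UTC+11:00, so local arrival = 16:01 + 11:00 = 03:01 on Sep 18.

03:01 on Sep 18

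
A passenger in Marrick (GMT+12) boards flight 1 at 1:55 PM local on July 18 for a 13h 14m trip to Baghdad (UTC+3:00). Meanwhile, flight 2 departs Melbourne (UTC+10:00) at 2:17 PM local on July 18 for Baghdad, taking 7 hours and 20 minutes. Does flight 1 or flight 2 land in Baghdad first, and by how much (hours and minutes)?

Flight 1 in UTC: 1:55 PM − 12:00 = 1:55 AM on Jul 18.
+13 hours 14 minutes → arrive 3:09 PM UTC on Jul 18.
Flight 2 in UTC: 2:17 PM − 10:00 = 4:17 AM on Jul 18.
+7 hours and 20 minutes → arrive 11:37 AM UTC on Jul 18.
Flight 2 lands earlier by 3 hours 32 minutes.

the second, by 3 hours 32 minutes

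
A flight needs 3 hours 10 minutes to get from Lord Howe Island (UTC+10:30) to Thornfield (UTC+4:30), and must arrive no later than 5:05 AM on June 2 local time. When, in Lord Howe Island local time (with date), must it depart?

Target arrival in UTC: 5:05 AM − 4:30 = 12:35 AM on Jun 2.
Subtract 3 hours 10 minutes → departure 9:25 PM UTC on Jun 1.
Lord Howe Island is UTC+10:30: 9:25 PM + 10:30 = 7:55 AM on Jun 2.

7:55 AM on Jun 2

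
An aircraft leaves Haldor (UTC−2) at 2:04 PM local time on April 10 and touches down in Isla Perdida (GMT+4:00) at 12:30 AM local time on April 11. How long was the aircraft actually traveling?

Departure in UTC: 2:04 PM + 2:00 = 4:04 PM on Apr 10.
Arrival in UTC: 12:30 AM − 4:00 = 8:30 PM on Apr 10.
Elapsed = 8:30 PM − 4:04 PM = 4 hours 26 minutes.

4 hours 26 minutes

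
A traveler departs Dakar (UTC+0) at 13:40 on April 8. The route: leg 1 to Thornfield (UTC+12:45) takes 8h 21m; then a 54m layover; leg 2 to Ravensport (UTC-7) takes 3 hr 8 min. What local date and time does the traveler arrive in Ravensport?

19:03 on April 8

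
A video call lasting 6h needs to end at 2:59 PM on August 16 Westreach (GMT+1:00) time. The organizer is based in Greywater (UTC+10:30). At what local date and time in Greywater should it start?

6:29 PM on Aug 16

Target end time in UTC: 2:59 PM − 1:00 = 1:59 PM on Aug 16.
Subtract 6 hours → start 7:59 AM UTC on Aug 16.
Greywater is UTC+10:30: 7:59 AM + 10:30 = 6:29 PM on Aug 16.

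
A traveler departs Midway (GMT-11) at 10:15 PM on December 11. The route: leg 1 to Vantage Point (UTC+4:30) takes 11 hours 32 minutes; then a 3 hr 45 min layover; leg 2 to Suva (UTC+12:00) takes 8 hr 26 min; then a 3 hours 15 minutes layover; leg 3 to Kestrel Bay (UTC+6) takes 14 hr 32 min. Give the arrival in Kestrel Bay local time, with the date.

8:45 AM on December 14

Convert departure to UTC: 10:15 PM + 11:00 = 9:15 AM UTC on Dec 12.
Add 11 hours and 32 minutes leg 1 → 8:47 PM UTC.
Add 3 hours 45 minutes layover in Vantage Point → 12:32 AM UTC (Dec 13).
Add 8 hours 26 minutes leg 2 → 8:58 AM UTC.
Add 3 hours 15 minutes layover in Suva → 12:13 PM UTC.
Add 14 hours 32 minutes leg 3 → 2:45 AM UTC (Dec 14).
Kestrel Bay is UTC+6:00, so local arrival = 2:45 AM + 6:00 = 8:45 AM on Dec 14.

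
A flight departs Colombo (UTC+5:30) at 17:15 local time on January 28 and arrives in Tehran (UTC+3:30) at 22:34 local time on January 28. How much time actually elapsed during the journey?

7 hours 19 minutes

Tehran is 2:00 behind Colombo.
Clock-face elapsed time (ignoring zones) is 5 hours 19 minutes.
Actual elapsed = 5 hours 19 minutes + 2:00 = 7 hours 19 minutes.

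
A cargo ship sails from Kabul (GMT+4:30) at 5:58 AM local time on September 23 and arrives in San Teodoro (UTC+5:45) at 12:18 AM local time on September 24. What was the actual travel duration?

Departure in UTC: 5:58 AM − 4:30 = 1:28 AM on Sep 23.
Arrival in UTC: 12:18 AM − 5:45 = 6:33 PM on Sep 23.
Elapsed = 6:33 PM − 1:28 AM = 17 hours 5 minutes.

17 hours 5 minutes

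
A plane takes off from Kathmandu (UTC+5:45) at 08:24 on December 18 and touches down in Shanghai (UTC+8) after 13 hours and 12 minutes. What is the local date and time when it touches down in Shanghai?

23:51 on December 18

Convert departure to UTC: 08:24 − 5:45 = 02:39 UTC on Dec 18.
Add 13 hours and 12 minutes travel time → 15:51 UTC.
Shanghai is UTC+8:00, so local arrival = 15:51 + 8:00 = 23:51 on Dec 18.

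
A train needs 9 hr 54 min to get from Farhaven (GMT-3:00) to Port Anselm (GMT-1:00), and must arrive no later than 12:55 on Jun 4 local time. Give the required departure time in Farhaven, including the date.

Target arrival in UTC: 12:55 + 1:00 = 13:55 on Jun 4.
Subtract 9 hours 54 minutes → departure 04:01 UTC on Jun 4.
Farhaven is UTC−3:00: 04:01 − 3:00 = 01:01 on Jun 4.

01:01 on June 4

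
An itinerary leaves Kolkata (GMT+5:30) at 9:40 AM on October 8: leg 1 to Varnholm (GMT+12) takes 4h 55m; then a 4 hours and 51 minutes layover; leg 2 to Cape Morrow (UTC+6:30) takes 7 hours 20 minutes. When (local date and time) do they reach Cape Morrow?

3:46 AM on October 9

Convert departure to UTC: 9:40 AM − 5:30 = 4:10 AM UTC on Oct 8.
Add 4 hours and 55 minutes leg 1 → 9:05 AM UTC.
Add 4 hours 51 minutes layover in Varnholm → 1:56 PM UTC.
Add 7 hours 20 minutes leg 2 → 9:16 PM UTC.
Cape Morrow is UTC+6:30, so local arrival = 9:16 PM + 6:30 = 3:46 AM on Oct 9.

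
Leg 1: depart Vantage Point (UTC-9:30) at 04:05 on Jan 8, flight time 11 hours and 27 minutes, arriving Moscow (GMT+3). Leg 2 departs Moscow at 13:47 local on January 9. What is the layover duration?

9 hours 45 minutes

Convert departure to UTC: 04:05 + 9:30 = 13:35 UTC on Jan 8.
Add 11 hours and 27 minutes flight time → 01:02 UTC (Jan 9).
Moscow is UTC+3:00, so local arrival = 01:02 + 3:00 = 04:02 on Jan 9.
Layover = 13:47 − 04:02 = 9 hours 45 minutes.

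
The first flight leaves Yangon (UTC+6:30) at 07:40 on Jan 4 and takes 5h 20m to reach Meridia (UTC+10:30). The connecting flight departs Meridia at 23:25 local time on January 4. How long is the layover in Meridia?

Convert departure to UTC: 07:40 − 6:30 = 01:10 UTC on Jan 4.
Add 5 hours 20 minutes flight time → 06:30 UTC.
Meridia is UTC+10:30, so local arrival = 06:30 + 10:30 = 17:00 on Jan 4.
Layover = 23:25 − 17:00 = 6 hours 25 minutes.

6 hours 25 minutes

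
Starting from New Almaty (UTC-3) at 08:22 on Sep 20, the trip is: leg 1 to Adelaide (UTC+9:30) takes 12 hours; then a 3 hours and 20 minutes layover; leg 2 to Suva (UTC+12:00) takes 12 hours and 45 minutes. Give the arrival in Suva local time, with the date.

03:27 on September 22

Convert departure to UTC: 08:22 + 3:00 = 11:22 UTC on Sep 20.
Add 12 hours leg 1 → 23:22 UTC.
Add 3 hours 20 minutes layover in Adelaide → 02:42 UTC (Sep 21).
Add 12 hours 45 minutes leg 2 → 15:27 UTC.
Suva is UTC+12:00, so local arrival = 15:27 + 12:00 = 03:27 on Sep 22.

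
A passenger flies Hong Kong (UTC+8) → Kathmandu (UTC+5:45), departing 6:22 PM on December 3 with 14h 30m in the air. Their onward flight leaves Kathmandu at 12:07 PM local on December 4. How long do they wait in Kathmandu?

5 hours 30 minutes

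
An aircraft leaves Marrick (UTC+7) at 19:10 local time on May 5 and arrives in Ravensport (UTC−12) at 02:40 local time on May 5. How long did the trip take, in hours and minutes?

2 hours 30 minutes

Ravensport is 19:00 behind Marrick.
Clock-face elapsed time (ignoring zones) is −16 hours 30 minutes.
Actual elapsed = −16 hours 30 minutes + 19:00 = 2 hours 30 minutes.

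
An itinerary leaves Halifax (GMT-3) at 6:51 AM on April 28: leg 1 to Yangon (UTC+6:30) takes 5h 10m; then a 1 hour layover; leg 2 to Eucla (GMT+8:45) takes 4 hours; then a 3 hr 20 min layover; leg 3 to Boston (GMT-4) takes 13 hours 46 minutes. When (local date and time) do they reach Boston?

9:07 AM on April 29

Convert departure to UTC: 6:51 AM + 3:00 = 9:51 AM UTC on Apr 28.
Add 5 hours 10 minutes leg 1 → 3:01 PM UTC.
Add 1 hour layover in Yangon → 4:01 PM UTC.
Add 4 hours leg 2 → 8:01 PM UTC.
Add 3 hours and 20 minutes layover in Eucla → 11:21 PM UTC.
Add 13 hours 46 minutes leg 3 → 1:07 PM UTC (Apr 29).
Boston is UTC−4:00, so local arrival = 1:07 PM − 4:00 = 9:07 AM on Apr 29.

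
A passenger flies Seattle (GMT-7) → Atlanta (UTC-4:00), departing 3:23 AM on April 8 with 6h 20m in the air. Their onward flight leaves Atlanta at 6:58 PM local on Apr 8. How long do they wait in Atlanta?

Convert departure to UTC: 3:23 AM + 7:00 = 10:23 AM UTC on Apr 8.
Add 6 hours 20 minutes flight time → 4:43 PM UTC.
Atlanta is UTC−4:00, so local arrival = 4:43 PM − 4:00 = 12:43 PM on Apr 8.
Layover = 6:58 PM − 12:43 PM = 6 hours 15 minutes.

6 hours 15 minutes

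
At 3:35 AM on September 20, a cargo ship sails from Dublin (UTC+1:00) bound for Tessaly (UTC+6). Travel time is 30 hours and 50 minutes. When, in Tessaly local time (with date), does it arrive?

Convert departure to UTC: 3:35 AM − 1:00 = 2:35 AM UTC on Sep 20.
Add 30 hours and 50 minutes travel time → 9:25 AM UTC (Sep 21).
Tessaly is UTC+6:00, so local arrival = 9:25 AM + 6:00 = 3:25 PM on Sep 21.

3:25 PM on September 21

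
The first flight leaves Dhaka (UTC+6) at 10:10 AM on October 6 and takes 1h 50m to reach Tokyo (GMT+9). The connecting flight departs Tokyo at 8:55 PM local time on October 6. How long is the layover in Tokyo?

Convert departure to UTC: 10:10 AM − 6:00 = 4:10 AM UTC on Oct 6.
Add 1 hour and 50 minutes flight time → 6:00 AM UTC.
Tokyo is UTC+9:00, so local arrival = 6:00 AM + 9:00 = 3:00 PM on Oct 6.
Layover = 8:55 PM − 3:00 PM = 5 hours 55 minutes.

5 hours 55 minutes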